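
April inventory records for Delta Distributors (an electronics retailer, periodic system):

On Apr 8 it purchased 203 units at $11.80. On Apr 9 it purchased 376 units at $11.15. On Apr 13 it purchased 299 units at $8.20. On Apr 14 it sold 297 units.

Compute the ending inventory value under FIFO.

Ending inventory = $5,596.10

Apr 14, 297 sold [FIFO — oldest first]: 203 @ $11.80 + 94 @ $11.15 = $3,443.50
Ending inventory: 282 @ $11.15 + 299 @ $8.20 = $5,596.10
Check: goods available $9,039.60 = COGS $3,443.50 + ending $5,596.10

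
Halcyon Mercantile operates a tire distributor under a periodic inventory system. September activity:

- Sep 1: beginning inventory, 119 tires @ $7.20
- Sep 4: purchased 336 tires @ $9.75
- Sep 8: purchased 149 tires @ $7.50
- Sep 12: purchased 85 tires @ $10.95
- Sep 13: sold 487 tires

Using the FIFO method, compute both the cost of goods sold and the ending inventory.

COGS = $4,372.80; ending inventory = $1,808.25

Sep 13, 487 sold [FIFO — oldest first]: 119 @ $7.20 + 336 @ $9.75 + 32 @ $7.50 = $4,372.80
Ending inventory: 117 @ $7.50 + 85 @ $10.95 = $1,808.25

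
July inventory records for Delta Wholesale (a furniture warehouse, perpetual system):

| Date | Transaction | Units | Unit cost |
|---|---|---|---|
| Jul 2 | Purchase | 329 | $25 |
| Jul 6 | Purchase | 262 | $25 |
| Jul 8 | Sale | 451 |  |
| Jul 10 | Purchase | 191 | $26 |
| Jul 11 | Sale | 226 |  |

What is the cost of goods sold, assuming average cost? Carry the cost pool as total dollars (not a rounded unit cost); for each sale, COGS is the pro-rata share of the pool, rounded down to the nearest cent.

COGS = $17,055.41

After Jul 2: 329 on hand, pool $8,225.00 (≈ $25.0000 each)
After Jul 6: 591 on hand, pool $14,775.00 (≈ $25.0000 each)
Jul 8, sell 451: 451/591 × $14,775.00 → $11,275.00
After Jul 10: 331 on hand, pool $8,466.00 (≈ $25.5770 each)
Jul 11, sell 226: 226/331 × $8,466.00 → $5,780.41
Total COGS = $11,275.00 + $5,780.41 = $17,055.41
Ending inventory (cost pool remaining) = $2,685.59
Check: goods available $19,741.00 = COGS $17,055.41 + ending $2,685.59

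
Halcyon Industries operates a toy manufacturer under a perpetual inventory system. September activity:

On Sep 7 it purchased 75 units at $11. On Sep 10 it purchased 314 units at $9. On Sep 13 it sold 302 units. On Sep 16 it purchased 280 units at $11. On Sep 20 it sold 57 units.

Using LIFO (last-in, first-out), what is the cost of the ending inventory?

Sep 13, 302 sold [LIFO — newest first]: 302 @ $9 = $2,718
Sep 20, 57 sold [LIFO — newest first]: 57 @ $11 = $627
Total COGS = $2,718 + $627 = $3,345
Ending inventory: 75 @ $11 + 12 @ $9 + 223 @ $11 = $3,386

Ending inventory = $3,386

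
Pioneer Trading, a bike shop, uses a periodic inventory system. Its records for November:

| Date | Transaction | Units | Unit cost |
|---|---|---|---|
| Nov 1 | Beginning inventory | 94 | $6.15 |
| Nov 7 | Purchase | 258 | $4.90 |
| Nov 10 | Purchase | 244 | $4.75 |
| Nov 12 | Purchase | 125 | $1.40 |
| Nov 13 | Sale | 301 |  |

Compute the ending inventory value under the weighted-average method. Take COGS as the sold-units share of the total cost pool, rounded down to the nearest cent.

Ending inventory = $1,850.28

Nov 13, sell 301: 301/721 × $3,176.30 → $1,326.02
Ending inventory (cost pool remaining) = $1,850.28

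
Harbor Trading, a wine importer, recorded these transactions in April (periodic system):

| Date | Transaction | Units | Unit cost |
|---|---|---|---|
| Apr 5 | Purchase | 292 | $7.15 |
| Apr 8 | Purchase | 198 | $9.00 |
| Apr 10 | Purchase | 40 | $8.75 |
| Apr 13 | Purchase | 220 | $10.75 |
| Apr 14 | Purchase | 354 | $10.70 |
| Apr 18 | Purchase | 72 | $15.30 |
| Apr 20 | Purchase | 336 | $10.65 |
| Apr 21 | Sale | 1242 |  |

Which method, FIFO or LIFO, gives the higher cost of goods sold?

FIFO COGS: 292 @ $7.15 + 198 @ $9.00 + 40 @ $8.75 + 220 @ $10.75 + 354 @ $10.70 + 72 @ $15.30 + 66 @ $10.65 = $12,177.10
LIFO COGS: 336 @ $10.65 + 72 @ $15.30 + 354 @ $10.70 + 220 @ $10.75 + 40 @ $8.75 + 198 @ $9.00 + 22 @ $7.15 = $13,122.10

LIFO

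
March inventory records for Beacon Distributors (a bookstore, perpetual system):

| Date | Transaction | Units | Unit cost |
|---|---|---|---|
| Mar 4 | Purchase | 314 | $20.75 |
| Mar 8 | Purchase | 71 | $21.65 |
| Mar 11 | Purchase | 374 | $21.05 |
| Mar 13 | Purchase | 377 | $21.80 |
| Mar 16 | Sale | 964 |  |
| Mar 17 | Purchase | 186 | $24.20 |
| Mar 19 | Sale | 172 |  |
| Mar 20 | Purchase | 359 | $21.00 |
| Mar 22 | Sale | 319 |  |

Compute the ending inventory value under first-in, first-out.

Ending inventory = $4,746.00

Mar 16, 964 sold [FIFO — oldest first]: 314 @ $20.75 + 71 @ $21.65 + 374 @ $21.05 + 205 @ $21.80 = $20,394.35
Mar 19, 172 sold [FIFO — oldest first]: 172 @ $21.80 = $3,749.60
Mar 22, 319 sold [FIFO — oldest first]: 186 @ $24.20 + 133 @ $21.00 = $7,294.20
Total COGS = $20,394.35 + $3,749.60 + $7,294.20 = $31,438.15
Ending inventory: 226 @ $21.00 = $4,746.00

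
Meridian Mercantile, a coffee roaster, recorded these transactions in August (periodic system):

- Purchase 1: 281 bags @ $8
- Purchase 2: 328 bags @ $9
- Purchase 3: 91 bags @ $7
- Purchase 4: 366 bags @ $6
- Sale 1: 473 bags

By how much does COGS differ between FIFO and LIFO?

$999

FIFO COGS: 281 @ $8 + 192 @ $9 = $3,976
LIFO COGS: 366 @ $6 + 91 @ $7 + 16 @ $9 = $2,977
Difference = |$3,976 − $2,977| = $999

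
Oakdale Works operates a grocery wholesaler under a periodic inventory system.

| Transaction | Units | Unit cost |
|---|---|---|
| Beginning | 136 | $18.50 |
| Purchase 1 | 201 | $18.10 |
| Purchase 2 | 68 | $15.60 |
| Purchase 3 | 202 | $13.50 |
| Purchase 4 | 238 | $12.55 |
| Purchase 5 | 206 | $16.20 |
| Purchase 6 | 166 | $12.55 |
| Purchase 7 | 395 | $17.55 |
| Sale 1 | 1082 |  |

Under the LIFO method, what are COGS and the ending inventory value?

COGS = $16,379.15; ending inventory = $8,902.40

Sale 1 (1082) [LIFO — newest first]: 395 @ $17.55 + 166 @ $12.55 + 206 @ $16.20 + 238 @ $12.55 + 77 @ $13.50 = $16,379.15
Ending inventory: 136 @ $18.50 + 201 @ $18.10 + 68 @ $15.60 + 125 @ $13.50 = $8,902.40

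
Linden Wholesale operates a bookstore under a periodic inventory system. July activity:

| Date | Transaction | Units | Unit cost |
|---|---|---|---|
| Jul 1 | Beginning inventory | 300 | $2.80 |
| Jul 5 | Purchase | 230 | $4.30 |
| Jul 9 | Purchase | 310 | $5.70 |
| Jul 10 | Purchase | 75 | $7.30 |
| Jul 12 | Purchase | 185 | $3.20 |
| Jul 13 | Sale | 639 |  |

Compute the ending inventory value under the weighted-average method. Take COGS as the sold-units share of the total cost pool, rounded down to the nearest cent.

Ending inventory = $1,984.61

Jul 13, sell 639: 639/1100 × $4,735.50 → $2,750.89
Ending inventory (cost pool remaining) = $1,984.61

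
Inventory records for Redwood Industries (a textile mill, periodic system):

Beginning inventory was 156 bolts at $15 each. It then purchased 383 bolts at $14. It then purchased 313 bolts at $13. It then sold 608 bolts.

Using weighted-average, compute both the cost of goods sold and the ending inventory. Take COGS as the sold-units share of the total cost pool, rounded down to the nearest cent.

Sale 1, sell 608: 608/852 × $11,771.00 → $8,399.96
Ending inventory (cost pool remaining) = $3,371.04

COGS = $8,399.96; ending inventory = $3,371.04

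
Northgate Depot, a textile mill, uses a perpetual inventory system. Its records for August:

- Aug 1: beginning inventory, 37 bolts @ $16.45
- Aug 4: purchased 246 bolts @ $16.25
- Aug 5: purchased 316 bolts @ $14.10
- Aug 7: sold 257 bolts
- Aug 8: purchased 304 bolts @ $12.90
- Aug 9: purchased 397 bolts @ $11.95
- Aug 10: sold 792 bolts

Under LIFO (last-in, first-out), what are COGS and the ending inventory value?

COGS = $13,641.35; ending inventory = $4,086.15

Aug 7, 257 sold [LIFO — newest first]: 257 @ $14.10 = $3,623.70
Aug 10, 792 sold [LIFO — newest first]: 397 @ $11.95 + 304 @ $12.90 + 59 @ $14.10 + 32 @ $16.25 = $10,017.65
Total COGS = $3,623.70 + $10,017.65 = $13,641.35
Ending inventory: 37 @ $16.45 + 214 @ $16.25 = $4,086.15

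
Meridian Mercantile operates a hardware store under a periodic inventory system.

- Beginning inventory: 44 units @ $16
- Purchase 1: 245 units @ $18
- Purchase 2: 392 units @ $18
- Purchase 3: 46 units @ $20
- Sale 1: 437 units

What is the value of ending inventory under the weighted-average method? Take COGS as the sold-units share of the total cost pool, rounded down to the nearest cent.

Sale 1, sell 437: 437/727 × $13,090.00 → $7,868.40
Ending inventory (cost pool remaining) = $5,221.60

Ending inventory = $5,221.60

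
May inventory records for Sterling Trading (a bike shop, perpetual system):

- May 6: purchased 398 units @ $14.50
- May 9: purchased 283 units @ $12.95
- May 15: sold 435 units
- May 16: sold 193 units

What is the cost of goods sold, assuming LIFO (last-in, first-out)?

May 15, 435 sold [LIFO — newest first]: 283 @ $12.95 + 152 @ $14.50 = $5,868.85
May 16, 193 sold [LIFO — newest first]: 193 @ $14.50 = $2,798.50
Total COGS = $5,868.85 + $2,798.50 = $8,667.35
Ending inventory: 53 @ $14.50 = $768.50

COGS = $8,667.35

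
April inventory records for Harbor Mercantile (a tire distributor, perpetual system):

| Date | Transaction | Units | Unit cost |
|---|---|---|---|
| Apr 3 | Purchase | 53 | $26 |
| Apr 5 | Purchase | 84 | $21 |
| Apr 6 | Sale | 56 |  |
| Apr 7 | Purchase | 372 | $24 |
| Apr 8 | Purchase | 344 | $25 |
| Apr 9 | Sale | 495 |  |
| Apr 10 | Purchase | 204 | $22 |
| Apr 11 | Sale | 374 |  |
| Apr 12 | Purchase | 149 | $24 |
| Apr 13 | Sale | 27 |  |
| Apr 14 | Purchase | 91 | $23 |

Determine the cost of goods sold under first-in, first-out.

COGS = $22,848

Apr 6, 56 sold [FIFO — oldest first]: 53 @ $26 + 3 @ $21 = $1,441
Apr 9, 495 sold [FIFO — oldest first]: 81 @ $21 + 372 @ $24 + 42 @ $25 = $11,679
Apr 11, 374 sold [FIFO — oldest first]: 302 @ $25 + 72 @ $22 = $9,134
Apr 13, 27 sold [FIFO — oldest first]: 27 @ $22 = $594
Total COGS = $1,441 + $11,679 + $9,134 + $594 = $22,848
Ending inventory: 105 @ $22 + 149 @ $24 + 91 @ $23 = $7,979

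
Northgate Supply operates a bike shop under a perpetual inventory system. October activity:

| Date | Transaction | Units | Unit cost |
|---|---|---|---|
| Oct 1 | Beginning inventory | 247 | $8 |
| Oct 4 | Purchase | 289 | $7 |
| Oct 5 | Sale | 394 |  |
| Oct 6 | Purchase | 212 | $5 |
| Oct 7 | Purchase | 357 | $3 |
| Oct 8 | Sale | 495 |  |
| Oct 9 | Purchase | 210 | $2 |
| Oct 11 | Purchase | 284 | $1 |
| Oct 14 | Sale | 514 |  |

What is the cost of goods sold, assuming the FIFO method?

COGS = $6,638

Oct 5, 394 sold [FIFO — oldest first]: 247 @ $8 + 147 @ $7 = $3,005
Oct 8, 495 sold [FIFO — oldest first]: 142 @ $7 + 212 @ $5 + 141 @ $3 = $2,477
Oct 14, 514 sold [FIFO — oldest first]: 216 @ $3 + 210 @ $2 + 88 @ $1 = $1,156
Total COGS = $3,005 + $2,477 + $1,156 = $6,638
Ending inventory: 196 @ $1 = $196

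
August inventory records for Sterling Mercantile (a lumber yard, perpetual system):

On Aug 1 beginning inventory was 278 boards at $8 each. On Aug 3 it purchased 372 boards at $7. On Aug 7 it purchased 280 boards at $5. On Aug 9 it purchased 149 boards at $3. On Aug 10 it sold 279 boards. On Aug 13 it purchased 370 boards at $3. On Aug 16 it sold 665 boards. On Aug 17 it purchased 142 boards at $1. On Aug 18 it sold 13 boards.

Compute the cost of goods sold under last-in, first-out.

COGS = $3,985

Aug 10, 279 sold [LIFO — newest first]: 149 @ $3 + 130 @ $5 = $1,097
Aug 16, 665 sold [LIFO — newest first]: 370 @ $3 + 150 @ $5 + 145 @ $7 = $2,875
Aug 18, 13 sold [LIFO — newest first]: 13 @ $1 = $13
Total COGS = $1,097 + $2,875 + $13 = $3,985
Ending inventory: 278 @ $8 + 227 @ $7 + 129 @ $1 = $3,942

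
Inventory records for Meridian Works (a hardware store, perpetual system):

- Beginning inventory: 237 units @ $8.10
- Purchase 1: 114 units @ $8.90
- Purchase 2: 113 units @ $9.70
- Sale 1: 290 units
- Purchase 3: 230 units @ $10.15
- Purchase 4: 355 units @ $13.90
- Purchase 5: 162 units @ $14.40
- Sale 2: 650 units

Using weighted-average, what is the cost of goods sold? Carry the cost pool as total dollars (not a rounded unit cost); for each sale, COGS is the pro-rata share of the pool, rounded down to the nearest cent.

COGS = $10,362.19

After Beginning: 237 on hand, pool $1,919.70 (≈ $8.1000 each)
After Purchase 1: 351 on hand, pool $2,934.30 (≈ $8.3598 each)
After Purchase 2: 464 on hand, pool $4,030.40 (≈ $8.6862 each)
Sale 1, sell 290: 290/464 × $4,030.40 → $2,519.00
After Purchase 3: 404 on hand, pool $3,845.90 (≈ $9.5196 each)
After Purchase 4: 759 on hand, pool $8,780.40 (≈ $11.5684 each)
After Purchase 5: 921 on hand, pool $11,113.20 (≈ $12.0664 each)
Sale 2, sell 650: 650/921 × $11,113.20 → $7,843.19
Total COGS = $2,519.00 + $7,843.19 = $10,362.19
Ending inventory (cost pool remaining) = $3,270.01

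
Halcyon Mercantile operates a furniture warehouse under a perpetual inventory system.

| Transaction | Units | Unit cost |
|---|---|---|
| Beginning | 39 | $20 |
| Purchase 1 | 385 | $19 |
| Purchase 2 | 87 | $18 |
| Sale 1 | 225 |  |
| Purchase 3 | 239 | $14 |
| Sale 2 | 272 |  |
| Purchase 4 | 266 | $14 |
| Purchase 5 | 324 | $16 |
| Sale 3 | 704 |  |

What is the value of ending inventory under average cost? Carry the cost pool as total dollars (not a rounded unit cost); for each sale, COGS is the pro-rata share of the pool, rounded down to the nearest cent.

Ending inventory = $2,164.35

After Beginning: 39 on hand, pool $780.00 (≈ $20.0000 each)
After Purchase 1: 424 on hand, pool $8,095.00 (≈ $19.0920 each)
After Purchase 2: 511 on hand, pool $9,661.00 (≈ $18.9061 each)
Sale 1, sell 225: 225/511 × $9,661.00 → $4,253.86
After Purchase 3: 525 on hand, pool $8,753.14 (≈ $16.6726 each)
Sale 2, sell 272: 272/525 × $8,753.14 → $4,534.96
After Purchase 4: 519 on hand, pool $7,942.18 (≈ $15.3029 each)
After Purchase 5: 843 on hand, pool $13,126.18 (≈ $15.5708 each)
Sale 3, sell 704: 704/843 × $13,126.18 → $10,961.83
Total COGS = $4,253.86 + $4,534.96 + $10,961.83 = $19,750.65
Ending inventory (cost pool remaining) = $2,164.35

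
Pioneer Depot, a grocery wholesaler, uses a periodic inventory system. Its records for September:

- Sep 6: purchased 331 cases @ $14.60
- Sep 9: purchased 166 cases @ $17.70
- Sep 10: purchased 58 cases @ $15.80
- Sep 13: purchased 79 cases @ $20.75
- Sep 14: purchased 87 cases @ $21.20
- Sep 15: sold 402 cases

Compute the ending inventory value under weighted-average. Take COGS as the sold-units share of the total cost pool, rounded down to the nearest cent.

Ending inventory = $5,384.89

Sep 15, sell 402: 402/721 × $12,170.85 → $6,785.96
Ending inventory (cost pool remaining) = $5,384.89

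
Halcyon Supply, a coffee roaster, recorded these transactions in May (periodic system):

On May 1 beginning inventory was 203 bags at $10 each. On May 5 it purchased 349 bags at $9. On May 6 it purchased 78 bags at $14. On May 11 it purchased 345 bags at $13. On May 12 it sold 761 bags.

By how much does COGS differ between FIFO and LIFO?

$653

FIFO COGS: 203 @ $10 + 349 @ $9 + 78 @ $14 + 131 @ $13 = $7,966
LIFO COGS: 345 @ $13 + 78 @ $14 + 338 @ $9 = $8,619
Difference = |$7,966 − $8,619| = $653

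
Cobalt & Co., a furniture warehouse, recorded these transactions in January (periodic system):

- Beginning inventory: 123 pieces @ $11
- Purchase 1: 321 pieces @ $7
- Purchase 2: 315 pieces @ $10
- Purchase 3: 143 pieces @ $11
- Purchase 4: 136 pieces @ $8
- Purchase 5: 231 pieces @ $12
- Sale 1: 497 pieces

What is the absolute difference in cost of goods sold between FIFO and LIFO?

FIFO COGS: 123 @ $11 + 321 @ $7 + 53 @ $10 = $4,130
LIFO COGS: 231 @ $12 + 136 @ $8 + 130 @ $11 = $5,290
Difference = |$4,130 − $5,290| = $1,160

$1,160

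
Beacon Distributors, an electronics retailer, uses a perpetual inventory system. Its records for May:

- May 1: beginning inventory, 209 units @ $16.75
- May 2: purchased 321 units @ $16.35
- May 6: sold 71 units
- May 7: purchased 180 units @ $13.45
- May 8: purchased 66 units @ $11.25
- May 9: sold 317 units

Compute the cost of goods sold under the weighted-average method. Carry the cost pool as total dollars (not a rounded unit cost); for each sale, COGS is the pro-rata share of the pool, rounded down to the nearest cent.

COGS = $6,001.48

After May 1: 209 on hand, pool $3,500.75 (≈ $16.7500 each)
After May 2: 530 on hand, pool $8,749.10 (≈ $16.5077 each)
May 6, sell 71: 71/530 × $8,749.10 → $1,172.04
After May 7: 639 on hand, pool $9,998.06 (≈ $15.6464 each)
After May 8: 705 on hand, pool $10,740.56 (≈ $15.2348 each)
May 9, sell 317: 317/705 × $10,740.56 → $4,829.44
Total COGS = $1,172.04 + $4,829.44 = $6,001.48
Ending inventory (cost pool remaining) = $5,911.12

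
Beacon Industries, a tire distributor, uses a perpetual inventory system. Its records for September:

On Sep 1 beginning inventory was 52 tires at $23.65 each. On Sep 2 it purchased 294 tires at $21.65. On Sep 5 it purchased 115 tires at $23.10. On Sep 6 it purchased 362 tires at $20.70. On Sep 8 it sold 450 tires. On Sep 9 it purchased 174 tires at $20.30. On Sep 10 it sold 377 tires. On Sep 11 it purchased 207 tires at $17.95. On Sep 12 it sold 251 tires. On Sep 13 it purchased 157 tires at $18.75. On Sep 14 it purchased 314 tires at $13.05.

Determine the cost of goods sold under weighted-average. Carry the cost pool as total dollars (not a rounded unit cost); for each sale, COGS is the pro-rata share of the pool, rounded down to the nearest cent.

After Sep 1: 52 on hand, pool $1,229.80 (≈ $23.6500 each)
After Sep 2: 346 on hand, pool $7,594.90 (≈ $21.9506 each)
After Sep 5: 461 on hand, pool $10,251.40 (≈ $22.2373 each)
After Sep 6: 823 on hand, pool $17,744.80 (≈ $21.5611 each)
Sep 8, sell 450: 450/823 × $17,744.80 → $9,702.50
After Sep 9: 547 on hand, pool $11,574.50 (≈ $21.1600 each)
Sep 10, sell 377: 377/547 × $11,574.50 → $7,977.30
After Sep 11: 377 on hand, pool $7,312.85 (≈ $19.3975 each)
Sep 12, sell 251: 251/377 × $7,312.85 → $4,868.76
After Sep 13: 283 on hand, pool $5,387.84 (≈ $19.0383 each)
After Sep 14: 597 on hand, pool $9,485.54 (≈ $15.8887 each)
Total COGS = $9,702.50 + $7,977.30 + $4,868.76 = $22,548.56
Ending inventory (cost pool remaining) = $9,485.54

COGS = $22,548.56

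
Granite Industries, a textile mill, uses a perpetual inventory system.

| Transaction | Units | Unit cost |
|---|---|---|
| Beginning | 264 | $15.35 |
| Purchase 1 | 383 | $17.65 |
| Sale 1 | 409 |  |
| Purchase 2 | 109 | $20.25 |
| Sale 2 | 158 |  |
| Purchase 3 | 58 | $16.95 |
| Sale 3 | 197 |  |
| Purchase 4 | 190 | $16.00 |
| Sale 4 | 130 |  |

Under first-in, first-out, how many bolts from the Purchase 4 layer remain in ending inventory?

Sale 1 (409) [FIFO — oldest first]: 264 @ $15.35 + 145 @ $17.65 = $6,611.65
Sale 2 (158) [FIFO — oldest first]: 158 @ $17.65 = $2,788.70
Sale 3 (197) [FIFO — oldest first]: 80 @ $17.65 + 109 @ $20.25 + 8 @ $16.95 = $3,754.85
Sale 4 (130) [FIFO — oldest first]: 50 @ $16.95 + 80 @ $16.00 = $2,127.50
Total COGS = $6,611.65 + $2,788.70 + $3,754.85 + $2,127.50 = $15,282.70
Ending inventory: 110 @ $16.00 = $1,760.00

110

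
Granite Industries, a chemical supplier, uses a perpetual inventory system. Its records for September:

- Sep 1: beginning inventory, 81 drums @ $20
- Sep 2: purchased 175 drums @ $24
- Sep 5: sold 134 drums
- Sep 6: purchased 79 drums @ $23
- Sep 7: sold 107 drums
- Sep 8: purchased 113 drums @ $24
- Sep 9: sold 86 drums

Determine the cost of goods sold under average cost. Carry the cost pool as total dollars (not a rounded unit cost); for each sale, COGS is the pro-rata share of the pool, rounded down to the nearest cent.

COGS = $7,508.80

After Sep 1: 81 on hand, pool $1,620.00 (≈ $20.0000 each)
After Sep 2: 256 on hand, pool $5,820.00 (≈ $22.7344 each)
Sep 5, sell 134: 134/256 × $5,820.00 → $3,046.40
After Sep 6: 201 on hand, pool $4,590.60 (≈ $22.8388 each)
Sep 7, sell 107: 107/201 × $4,590.60 → $2,443.75
After Sep 8: 207 on hand, pool $4,858.85 (≈ $23.4727 each)
Sep 9, sell 86: 86/207 × $4,858.85 → $2,018.65
Total COGS = $3,046.40 + $2,443.75 + $2,018.65 = $7,508.80
Ending inventory (cost pool remaining) = $2,840.20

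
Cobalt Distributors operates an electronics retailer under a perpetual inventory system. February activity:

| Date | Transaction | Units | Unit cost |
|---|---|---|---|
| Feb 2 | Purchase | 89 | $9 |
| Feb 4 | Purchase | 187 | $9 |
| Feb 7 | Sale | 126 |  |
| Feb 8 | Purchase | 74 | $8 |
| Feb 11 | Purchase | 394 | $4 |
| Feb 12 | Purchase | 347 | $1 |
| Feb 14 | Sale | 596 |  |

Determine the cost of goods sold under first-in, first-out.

Feb 7, 126 sold [FIFO — oldest first]: 89 @ $9 + 37 @ $9 = $1,134
Feb 14, 596 sold [FIFO — oldest first]: 150 @ $9 + 74 @ $8 + 372 @ $4 = $3,430
Total COGS = $1,134 + $3,430 = $4,564
Ending inventory: 22 @ $4 + 347 @ $1 = $435

COGS = $4,564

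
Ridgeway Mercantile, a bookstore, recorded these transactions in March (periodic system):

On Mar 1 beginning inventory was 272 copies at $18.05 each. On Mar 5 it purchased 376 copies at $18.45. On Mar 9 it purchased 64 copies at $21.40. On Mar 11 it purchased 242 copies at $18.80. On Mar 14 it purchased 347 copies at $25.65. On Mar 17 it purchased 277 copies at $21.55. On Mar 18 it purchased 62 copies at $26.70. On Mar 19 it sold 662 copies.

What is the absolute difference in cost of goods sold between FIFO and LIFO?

$3,763.30

FIFO COGS: 272 @ $18.05 + 376 @ $18.45 + 14 @ $21.40 = $12,146.40
LIFO COGS: 62 @ $26.70 + 277 @ $21.55 + 323 @ $25.65 = $15,909.70
Difference = |$12,146.40 − $15,909.70| = $3,763.30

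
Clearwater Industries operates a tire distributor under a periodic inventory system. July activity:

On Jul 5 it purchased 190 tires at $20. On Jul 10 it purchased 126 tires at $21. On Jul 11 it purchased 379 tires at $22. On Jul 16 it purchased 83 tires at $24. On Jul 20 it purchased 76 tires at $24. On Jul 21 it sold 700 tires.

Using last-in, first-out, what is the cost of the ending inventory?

Ending inventory = $3,080

Jul 21, 700 sold [LIFO — newest first]: 76 @ $24 + 83 @ $24 + 379 @ $22 + 126 @ $21 + 36 @ $20 = $15,520
Ending inventory: 154 @ $20 = $3,080
Check: goods available $18,600 = COGS $15,520 + ending $3,080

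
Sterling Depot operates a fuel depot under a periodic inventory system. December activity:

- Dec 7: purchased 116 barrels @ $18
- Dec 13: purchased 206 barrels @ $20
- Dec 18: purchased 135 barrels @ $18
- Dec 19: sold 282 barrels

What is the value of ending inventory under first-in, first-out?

Ending inventory = $3,230

Dec 19, 282 sold [FIFO — oldest first]: 116 @ $18 + 166 @ $20 = $5,408
Ending inventory: 40 @ $20 + 135 @ $18 = $3,230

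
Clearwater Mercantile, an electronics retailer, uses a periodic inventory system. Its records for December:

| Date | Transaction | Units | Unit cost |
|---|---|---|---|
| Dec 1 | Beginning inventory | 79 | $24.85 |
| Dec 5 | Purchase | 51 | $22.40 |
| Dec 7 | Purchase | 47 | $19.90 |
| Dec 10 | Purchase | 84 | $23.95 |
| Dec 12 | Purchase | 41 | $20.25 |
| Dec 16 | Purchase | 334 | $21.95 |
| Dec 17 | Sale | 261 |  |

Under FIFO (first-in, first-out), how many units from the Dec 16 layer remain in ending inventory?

334

Dec 17, 261 sold [FIFO — oldest first]: 79 @ $24.85 + 51 @ $22.40 + 47 @ $19.90 + 84 @ $23.95 = $6,052.65
Ending inventory: 41 @ $20.25 + 334 @ $21.95 = $8,161.55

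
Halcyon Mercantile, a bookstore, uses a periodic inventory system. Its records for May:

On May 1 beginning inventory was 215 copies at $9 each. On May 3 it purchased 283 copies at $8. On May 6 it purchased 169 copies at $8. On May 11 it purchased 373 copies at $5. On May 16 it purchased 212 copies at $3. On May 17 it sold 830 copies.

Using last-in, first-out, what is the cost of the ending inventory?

Ending inventory = $3,591

May 17, 830 sold [LIFO — newest first]: 212 @ $3 + 373 @ $5 + 169 @ $8 + 76 @ $8 = $4,461
Ending inventory: 215 @ $9 + 207 @ $8 = $3,591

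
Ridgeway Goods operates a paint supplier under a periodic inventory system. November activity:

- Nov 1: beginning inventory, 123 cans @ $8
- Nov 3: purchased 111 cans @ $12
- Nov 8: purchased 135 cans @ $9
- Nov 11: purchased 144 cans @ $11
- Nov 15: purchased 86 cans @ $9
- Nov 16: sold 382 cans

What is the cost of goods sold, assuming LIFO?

Nov 16, 382 sold [LIFO — newest first]: 86 @ $9 + 144 @ $11 + 135 @ $9 + 17 @ $12 = $3,777
Ending inventory: 123 @ $8 + 94 @ $12 = $2,112

COGS = $3,777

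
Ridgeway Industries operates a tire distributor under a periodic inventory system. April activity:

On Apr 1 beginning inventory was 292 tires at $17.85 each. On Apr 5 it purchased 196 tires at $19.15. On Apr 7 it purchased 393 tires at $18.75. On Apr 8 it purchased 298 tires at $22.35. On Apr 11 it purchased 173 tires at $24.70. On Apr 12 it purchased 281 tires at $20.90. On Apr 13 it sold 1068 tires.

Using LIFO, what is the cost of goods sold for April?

COGS = $22,731.30

Apr 13, 1068 sold [LIFO — newest first]: 281 @ $20.90 + 173 @ $24.70 + 298 @ $22.35 + 316 @ $18.75 = $22,731.30
Ending inventory: 292 @ $17.85 + 196 @ $19.15 + 77 @ $18.75 = $10,409.35
Check: goods available $33,140.65 = COGS $22,731.30 + ending $10,409.35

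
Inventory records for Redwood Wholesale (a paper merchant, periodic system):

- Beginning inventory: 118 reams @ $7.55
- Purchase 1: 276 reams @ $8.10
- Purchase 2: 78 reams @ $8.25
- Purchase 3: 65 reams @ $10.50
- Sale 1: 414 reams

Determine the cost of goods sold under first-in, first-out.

Sale 1 (414) [FIFO — oldest first]: 118 @ $7.55 + 276 @ $8.10 + 20 @ $8.25 = $3,291.50
Ending inventory: 58 @ $8.25 + 65 @ $10.50 = $1,161.00

COGS = $3,291.50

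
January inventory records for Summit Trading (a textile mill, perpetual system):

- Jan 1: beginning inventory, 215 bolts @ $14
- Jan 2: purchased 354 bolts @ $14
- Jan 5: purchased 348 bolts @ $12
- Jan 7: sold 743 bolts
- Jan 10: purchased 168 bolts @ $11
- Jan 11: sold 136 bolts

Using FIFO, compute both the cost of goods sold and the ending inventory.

COGS = $11,686; ending inventory = $2,304

Jan 7, 743 sold [FIFO — oldest first]: 215 @ $14 + 354 @ $14 + 174 @ $12 = $10,054
Jan 11, 136 sold [FIFO — oldest first]: 136 @ $12 = $1,632
Total COGS = $10,054 + $1,632 = $11,686
Ending inventory: 38 @ $12 + 168 @ $11 = $2,304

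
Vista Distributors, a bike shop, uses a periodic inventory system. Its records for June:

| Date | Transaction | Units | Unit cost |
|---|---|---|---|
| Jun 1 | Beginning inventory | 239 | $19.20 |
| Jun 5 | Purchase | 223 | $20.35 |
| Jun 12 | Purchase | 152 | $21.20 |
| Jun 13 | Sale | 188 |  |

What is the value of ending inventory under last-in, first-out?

Ending inventory = $8,394.25

Jun 13, 188 sold [LIFO — newest first]: 152 @ $21.20 + 36 @ $20.35 = $3,955.00
Ending inventory: 239 @ $19.20 + 187 @ $20.35 = $8,394.25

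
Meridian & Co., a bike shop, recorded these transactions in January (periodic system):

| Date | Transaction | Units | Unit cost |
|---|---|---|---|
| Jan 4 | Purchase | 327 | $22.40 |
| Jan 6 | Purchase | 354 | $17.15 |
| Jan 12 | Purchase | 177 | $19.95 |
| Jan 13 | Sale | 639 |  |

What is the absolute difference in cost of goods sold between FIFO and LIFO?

$654.15

FIFO COGS: 327 @ $22.40 + 312 @ $17.15 = $12,675.60
LIFO COGS: 177 @ $19.95 + 354 @ $17.15 + 108 @ $22.40 = $12,021.45
Difference = |$12,675.60 − $12,021.45| = $654.15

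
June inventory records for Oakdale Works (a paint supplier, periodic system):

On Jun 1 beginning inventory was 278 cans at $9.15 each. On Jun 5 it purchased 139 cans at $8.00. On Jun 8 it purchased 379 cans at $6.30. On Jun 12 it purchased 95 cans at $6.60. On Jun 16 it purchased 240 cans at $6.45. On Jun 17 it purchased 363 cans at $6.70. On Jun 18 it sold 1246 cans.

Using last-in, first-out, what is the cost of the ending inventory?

Jun 18, 1246 sold [LIFO — newest first]: 363 @ $6.70 + 240 @ $6.45 + 95 @ $6.60 + 379 @ $6.30 + 139 @ $8.00 + 30 @ $9.15 = $8,381.30
Ending inventory: 248 @ $9.15 = $2,269.20

Ending inventory = $2,269.20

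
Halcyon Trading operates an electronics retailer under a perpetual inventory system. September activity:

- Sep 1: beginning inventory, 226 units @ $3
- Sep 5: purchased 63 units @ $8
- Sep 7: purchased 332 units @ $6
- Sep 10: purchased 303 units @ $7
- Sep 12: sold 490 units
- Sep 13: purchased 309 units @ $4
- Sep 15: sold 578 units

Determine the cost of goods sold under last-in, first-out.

Sep 12, 490 sold [LIFO — newest first]: 303 @ $7 + 187 @ $6 = $3,243
Sep 15, 578 sold [LIFO — newest first]: 309 @ $4 + 145 @ $6 + 63 @ $8 + 61 @ $3 = $2,793
Total COGS = $3,243 + $2,793 = $6,036
Ending inventory: 165 @ $3 = $495

COGS = $6,036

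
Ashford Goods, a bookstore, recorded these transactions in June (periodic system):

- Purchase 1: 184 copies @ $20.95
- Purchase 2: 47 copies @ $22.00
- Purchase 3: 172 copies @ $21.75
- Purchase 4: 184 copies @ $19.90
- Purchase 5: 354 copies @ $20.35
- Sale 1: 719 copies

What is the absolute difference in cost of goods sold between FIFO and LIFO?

FIFO COGS: 184 @ $20.95 + 47 @ $22.00 + 172 @ $21.75 + 184 @ $19.90 + 132 @ $20.35 = $14,977.60
LIFO COGS: 354 @ $20.35 + 184 @ $19.90 + 172 @ $21.75 + 9 @ $22.00 = $14,804.50
Difference = |$14,977.60 − $14,804.50| = $173.10

$173.10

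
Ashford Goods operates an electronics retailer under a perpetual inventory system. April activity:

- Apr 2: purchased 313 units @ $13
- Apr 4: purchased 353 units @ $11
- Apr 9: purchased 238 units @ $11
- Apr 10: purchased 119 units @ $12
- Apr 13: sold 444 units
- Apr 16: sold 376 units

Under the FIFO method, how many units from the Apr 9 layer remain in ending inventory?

84

Apr 13, 444 sold [FIFO — oldest first]: 313 @ $13 + 131 @ $11 = $5,510
Apr 16, 376 sold [FIFO — oldest first]: 222 @ $11 + 154 @ $11 = $4,136
Total COGS = $5,510 + $4,136 = $9,646
Ending inventory: 84 @ $11 + 119 @ $12 = $2,352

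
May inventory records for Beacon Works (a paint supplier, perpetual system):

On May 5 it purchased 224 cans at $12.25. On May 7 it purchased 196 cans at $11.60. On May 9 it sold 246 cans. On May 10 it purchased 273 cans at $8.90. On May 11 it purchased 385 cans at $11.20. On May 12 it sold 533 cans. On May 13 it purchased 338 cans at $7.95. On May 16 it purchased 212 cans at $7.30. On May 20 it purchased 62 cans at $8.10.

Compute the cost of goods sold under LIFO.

COGS = $8,515.30

May 9, 246 sold [LIFO — newest first]: 196 @ $11.60 + 50 @ $12.25 = $2,886.10
May 12, 533 sold [LIFO — newest first]: 385 @ $11.20 + 148 @ $8.90 = $5,629.20
Total COGS = $2,886.10 + $5,629.20 = $8,515.30
Ending inventory: 174 @ $12.25 + 125 @ $8.90 + 338 @ $7.95 + 212 @ $7.30 + 62 @ $8.10 = $7,980.90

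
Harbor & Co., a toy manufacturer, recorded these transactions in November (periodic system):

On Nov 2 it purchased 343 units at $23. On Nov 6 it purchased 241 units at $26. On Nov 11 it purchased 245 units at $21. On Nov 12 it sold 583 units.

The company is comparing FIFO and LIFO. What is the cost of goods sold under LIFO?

FIFO COGS: 343 @ $23 + 240 @ $26 = $14,129
LIFO COGS: 245 @ $21 + 241 @ $26 + 97 @ $23 = $13,642

COGS = $13,642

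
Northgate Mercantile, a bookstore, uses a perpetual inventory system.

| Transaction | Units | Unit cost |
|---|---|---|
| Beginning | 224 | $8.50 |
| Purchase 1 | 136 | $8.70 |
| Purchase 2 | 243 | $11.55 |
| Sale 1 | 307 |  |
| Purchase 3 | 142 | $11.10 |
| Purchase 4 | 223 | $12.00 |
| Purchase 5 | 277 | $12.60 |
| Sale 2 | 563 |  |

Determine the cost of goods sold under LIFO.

COGS = $10,228.95

Sale 1 (307) [LIFO — newest first]: 243 @ $11.55 + 64 @ $8.70 = $3,363.45
Sale 2 (563) [LIFO — newest first]: 277 @ $12.60 + 223 @ $12.00 + 63 @ $11.10 = $6,865.50
Total COGS = $3,363.45 + $6,865.50 = $10,228.95
Ending inventory: 224 @ $8.50 + 72 @ $8.70 + 79 @ $11.10 = $3,407.30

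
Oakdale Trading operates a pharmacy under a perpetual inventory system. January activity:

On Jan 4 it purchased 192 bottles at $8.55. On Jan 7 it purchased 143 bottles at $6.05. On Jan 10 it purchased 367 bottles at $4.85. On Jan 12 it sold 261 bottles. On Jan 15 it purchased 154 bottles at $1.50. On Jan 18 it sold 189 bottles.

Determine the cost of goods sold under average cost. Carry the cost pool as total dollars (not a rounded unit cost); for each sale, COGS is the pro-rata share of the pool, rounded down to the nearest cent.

COGS = $2,522.54

After Jan 4: 192 on hand, pool $1,641.60 (≈ $8.5500 each)
After Jan 7: 335 on hand, pool $2,506.75 (≈ $7.4828 each)
After Jan 10: 702 on hand, pool $4,286.70 (≈ $6.1064 each)
Jan 12, sell 261: 261/702 × $4,286.70 → $1,593.77
After Jan 15: 595 on hand, pool $2,923.93 (≈ $4.9142 each)
Jan 18, sell 189: 189/595 × $2,923.93 → $928.77
Total COGS = $1,593.77 + $928.77 = $2,522.54
Ending inventory (cost pool remaining) = $1,995.16
Check: goods available $4,517.70 = COGS $2,522.54 + ending $1,995.16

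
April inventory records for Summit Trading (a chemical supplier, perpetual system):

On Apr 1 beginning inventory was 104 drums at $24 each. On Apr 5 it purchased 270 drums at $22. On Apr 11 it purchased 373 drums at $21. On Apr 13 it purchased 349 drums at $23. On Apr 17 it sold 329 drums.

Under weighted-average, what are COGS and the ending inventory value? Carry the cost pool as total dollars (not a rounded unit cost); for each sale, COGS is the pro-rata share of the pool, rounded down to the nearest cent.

COGS = $7,293.23; ending inventory = $17,002.77

After Apr 1: 104 on hand, pool $2,496.00 (≈ $24.0000 each)
After Apr 5: 374 on hand, pool $8,436.00 (≈ $22.5561 each)
After Apr 11: 747 on hand, pool $16,269.00 (≈ $21.7791 each)
After Apr 13: 1096 on hand, pool $24,296.00 (≈ $22.1679 each)
Apr 17, sell 329: 329/1096 × $24,296.00 → $7,293.23
Ending inventory (cost pool remaining) = $17,002.77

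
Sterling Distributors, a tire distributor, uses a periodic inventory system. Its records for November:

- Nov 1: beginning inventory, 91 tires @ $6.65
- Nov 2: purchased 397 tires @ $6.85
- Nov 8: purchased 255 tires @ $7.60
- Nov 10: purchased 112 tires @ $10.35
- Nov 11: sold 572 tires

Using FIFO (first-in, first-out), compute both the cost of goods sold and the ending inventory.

Nov 11, 572 sold [FIFO — oldest first]: 91 @ $6.65 + 397 @ $6.85 + 84 @ $7.60 = $3,963.00
Ending inventory: 171 @ $7.60 + 112 @ $10.35 = $2,458.80

COGS = $3,963.00; ending inventory = $2,458.80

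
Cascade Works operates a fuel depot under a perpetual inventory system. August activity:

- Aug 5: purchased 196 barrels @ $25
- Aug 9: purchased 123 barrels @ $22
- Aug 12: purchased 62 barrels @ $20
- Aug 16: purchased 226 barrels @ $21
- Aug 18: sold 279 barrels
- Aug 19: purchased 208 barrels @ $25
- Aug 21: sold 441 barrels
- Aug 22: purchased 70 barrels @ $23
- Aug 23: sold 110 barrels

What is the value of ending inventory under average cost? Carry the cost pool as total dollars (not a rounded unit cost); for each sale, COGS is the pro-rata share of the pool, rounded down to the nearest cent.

After Aug 5: 196 on hand, pool $4,900.00 (≈ $25.0000 each)
After Aug 9: 319 on hand, pool $7,606.00 (≈ $23.8433 each)
After Aug 12: 381 on hand, pool $8,846.00 (≈ $23.2178 each)
After Aug 16: 607 on hand, pool $13,592.00 (≈ $22.3921 each)
Aug 18, sell 279: 279/607 × $13,592.00 → $6,247.39
After Aug 19: 536 on hand, pool $12,544.61 (≈ $23.4041 each)
Aug 21, sell 441: 441/536 × $12,544.61 → $10,321.21
After Aug 22: 165 on hand, pool $3,833.40 (≈ $23.2327 each)
Aug 23, sell 110: 110/165 × $3,833.40 → $2,555.60
Total COGS = $6,247.39 + $10,321.21 + $2,555.60 = $19,124.20
Ending inventory (cost pool remaining) = $1,277.80

Ending inventory = $1,277.80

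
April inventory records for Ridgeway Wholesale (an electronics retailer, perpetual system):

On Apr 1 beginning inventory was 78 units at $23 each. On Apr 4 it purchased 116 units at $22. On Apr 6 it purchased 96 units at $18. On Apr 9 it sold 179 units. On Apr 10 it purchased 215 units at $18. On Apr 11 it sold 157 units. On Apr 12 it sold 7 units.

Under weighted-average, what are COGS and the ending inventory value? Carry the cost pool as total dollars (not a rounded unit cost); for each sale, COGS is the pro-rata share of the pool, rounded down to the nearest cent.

COGS = $6,865.55; ending inventory = $3,078.45

After Apr 1: 78 on hand, pool $1,794.00 (≈ $23.0000 each)
After Apr 4: 194 on hand, pool $4,346.00 (≈ $22.4021 each)
After Apr 6: 290 on hand, pool $6,074.00 (≈ $20.9448 each)
Apr 9, sell 179: 179/290 × $6,074.00 → $3,749.12
After Apr 10: 326 on hand, pool $6,194.88 (≈ $19.0027 each)
Apr 11, sell 157: 157/326 × $6,194.88 → $2,983.42
Apr 12, sell 7: 7/169 × $3,211.46 → $133.01
Total COGS = $3,749.12 + $2,983.42 + $133.01 = $6,865.55
Ending inventory (cost pool remaining) = $3,078.45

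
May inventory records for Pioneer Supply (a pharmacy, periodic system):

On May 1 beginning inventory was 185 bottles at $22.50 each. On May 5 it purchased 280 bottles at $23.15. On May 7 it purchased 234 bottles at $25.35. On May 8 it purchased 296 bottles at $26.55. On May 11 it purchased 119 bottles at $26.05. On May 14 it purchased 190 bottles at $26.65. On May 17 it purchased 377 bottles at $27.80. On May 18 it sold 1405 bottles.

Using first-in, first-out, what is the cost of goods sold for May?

COGS = $35,406.45

May 18, 1405 sold [FIFO — oldest first]: 185 @ $22.50 + 280 @ $23.15 + 234 @ $25.35 + 296 @ $26.55 + 119 @ $26.05 + 190 @ $26.65 + 101 @ $27.80 = $35,406.45
Ending inventory: 276 @ $27.80 = $7,672.80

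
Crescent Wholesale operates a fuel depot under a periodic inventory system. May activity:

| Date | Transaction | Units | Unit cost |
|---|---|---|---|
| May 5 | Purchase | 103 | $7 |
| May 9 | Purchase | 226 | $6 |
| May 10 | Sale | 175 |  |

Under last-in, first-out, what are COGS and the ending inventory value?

May 10, 175 sold [LIFO — newest first]: 175 @ $6 = $1,050
Ending inventory: 103 @ $7 + 51 @ $6 = $1,027
Check: goods available $2,077 = COGS $1,050 + ending $1,027

COGS = $1,050; ending inventory = $1,027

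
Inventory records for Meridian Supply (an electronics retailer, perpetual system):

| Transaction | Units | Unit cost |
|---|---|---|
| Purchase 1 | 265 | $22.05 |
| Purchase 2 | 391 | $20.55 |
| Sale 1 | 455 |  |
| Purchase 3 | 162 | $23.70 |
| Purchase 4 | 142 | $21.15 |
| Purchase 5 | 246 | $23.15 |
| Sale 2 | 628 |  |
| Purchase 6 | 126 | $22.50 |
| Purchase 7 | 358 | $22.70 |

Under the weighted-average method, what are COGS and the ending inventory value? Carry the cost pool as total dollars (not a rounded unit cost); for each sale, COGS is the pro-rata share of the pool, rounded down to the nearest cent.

After Purchase 1: 265 on hand, pool $5,843.25 (≈ $22.0500 each)
After Purchase 2: 656 on hand, pool $13,878.30 (≈ $21.1559 each)
Sale 1, sell 455: 455/656 × $13,878.30 → $9,625.95
After Purchase 3: 363 on hand, pool $8,091.75 (≈ $22.2913 each)
After Purchase 4: 505 on hand, pool $11,095.05 (≈ $21.9704 each)
After Purchase 5: 751 on hand, pool $16,789.95 (≈ $22.3568 each)
Sale 2, sell 628: 628/751 × $16,789.95 → $14,040.06
After Purchase 6: 249 on hand, pool $5,584.89 (≈ $22.4293 each)
After Purchase 7: 607 on hand, pool $13,711.49 (≈ $22.5889 each)
Total COGS = $9,625.95 + $14,040.06 = $23,666.01
Ending inventory (cost pool remaining) = $13,711.49

COGS = $23,666.01; ending inventory = $13,711.49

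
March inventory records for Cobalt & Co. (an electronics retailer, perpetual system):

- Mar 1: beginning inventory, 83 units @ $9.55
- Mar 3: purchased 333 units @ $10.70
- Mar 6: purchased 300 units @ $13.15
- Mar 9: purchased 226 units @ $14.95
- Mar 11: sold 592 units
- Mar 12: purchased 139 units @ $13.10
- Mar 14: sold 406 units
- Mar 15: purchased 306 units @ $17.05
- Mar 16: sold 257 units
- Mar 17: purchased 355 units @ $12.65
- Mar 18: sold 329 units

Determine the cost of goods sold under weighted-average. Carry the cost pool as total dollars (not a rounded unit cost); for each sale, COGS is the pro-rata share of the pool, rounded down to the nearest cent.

After Mar 1: 83 on hand, pool $792.65 (≈ $9.5500 each)
After Mar 3: 416 on hand, pool $4,355.75 (≈ $10.4706 each)
After Mar 6: 716 on hand, pool $8,300.75 (≈ $11.5932 each)
After Mar 9: 942 on hand, pool $11,679.45 (≈ $12.3986 each)
Mar 11, sell 592: 592/942 × $11,679.45 → $7,339.95
After Mar 12: 489 on hand, pool $6,160.40 (≈ $12.5980 each)
Mar 14, sell 406: 406/489 × $6,160.40 → $5,114.76
After Mar 15: 389 on hand, pool $6,262.94 (≈ $16.1001 each)
Mar 16, sell 257: 257/389 × $6,262.94 → $4,137.72
After Mar 17: 487 on hand, pool $6,615.97 (≈ $13.5852 each)
Mar 18, sell 329: 329/487 × $6,615.97 → $4,469.51
Total COGS = $7,339.95 + $5,114.76 + $4,137.72 + $4,469.51 = $21,061.94
Ending inventory (cost pool remaining) = $2,146.46
Check: goods available $23,208.40 = COGS $21,061.94 + ending $2,146.46

COGS = $21,061.94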